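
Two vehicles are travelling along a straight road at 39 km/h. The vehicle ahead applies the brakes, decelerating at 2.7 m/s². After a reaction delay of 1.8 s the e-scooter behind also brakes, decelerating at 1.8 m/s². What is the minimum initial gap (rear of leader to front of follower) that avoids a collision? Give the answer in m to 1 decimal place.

39 km/h ÷ 3.6 = 10.8333 m/s.
Leader travels v²/(2a_L) = 117.360 / 5.400 = 21.733 m before stopping.
Follower covers v·t_r = 10.8333 × 1.8 = 19.500 m while reacting, then v²/(2a_F) = 117.360 / 3.600 = 32.600 m while braking, for a total of 19.500 + 32.600 = 52.100 m.
Since a_F ≤ a_L and the follower starts braking later, the follower is never slower than the leader, so the closest approach is when both have stopped.
Minimum gap = 52.100 − 21.733 = 30.367 m.

Minimum gap ≈ 30.4 m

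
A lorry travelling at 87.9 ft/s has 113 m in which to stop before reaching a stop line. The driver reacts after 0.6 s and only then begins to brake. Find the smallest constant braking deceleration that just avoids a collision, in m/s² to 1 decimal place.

87.9 ft/s × 0.3048 = 26.7919 m/s.
Distance covered during reaction = 26.7919 × 0.6 = 16.075 m.
Distance available for braking: 113 − 16.075 = 96.925 m.
v² = 2a·d ⇒ a = v²/(2d) = 26.7919² / (2 × 96.925) = 717.806 / 193.850 = 3.7029 m/s².

Required deceleration ≈ 3.7 m/s²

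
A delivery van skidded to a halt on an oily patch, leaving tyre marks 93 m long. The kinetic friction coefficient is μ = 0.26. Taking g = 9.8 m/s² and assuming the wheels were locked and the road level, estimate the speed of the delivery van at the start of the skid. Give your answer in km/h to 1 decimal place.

Deceleration a = μg = 0.26 × 9.8 = 2.548 m/s².
v = √(2a·d) = √(2 × 2.548 × 93) = √473.928 = 21.7699 m/s.
= 21.7699 × 3.6 = 78.372 km/h.

Initial speed ≈ 78.4 km/h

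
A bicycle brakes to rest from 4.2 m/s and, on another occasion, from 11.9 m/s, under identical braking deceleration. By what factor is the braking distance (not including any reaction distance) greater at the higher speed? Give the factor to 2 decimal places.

Factor ≈ 8.03

Braking distance d = v²/(2a), so with a fixed, d ∝ v².
Factor = (11.9/4.2)² = 2.8333² = 8.0276.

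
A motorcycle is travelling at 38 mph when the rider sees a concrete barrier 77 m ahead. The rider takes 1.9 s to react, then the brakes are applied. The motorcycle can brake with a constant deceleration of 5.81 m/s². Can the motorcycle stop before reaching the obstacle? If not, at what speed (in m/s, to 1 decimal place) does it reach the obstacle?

38 mph × 0.44704 = 16.9875 m/s.
Reaction distance = 16.9875 × 1.9 = 32.276 m.
Braking distance = v²/(2a) = 288.575 / 11.620 = 24.834 m.
Total stopping distance = 32.276 + 24.834 = 57.110 m, vs 77 m available — it stops with 77 − 57.110 = 19.890 m to spare.

Yes — it stops about 19.9 m short of the obstacle, so it never reaches it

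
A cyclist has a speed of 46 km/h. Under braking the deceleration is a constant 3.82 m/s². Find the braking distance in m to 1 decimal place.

46 km/h ÷ 3.6 = 12.7778 m/s.
Braking distance = v²/(2a) = 12.7778² / (2 × 3.820) = 163.272 / 7.640 = 21.371 m.

Braking distance ≈ 21.4 m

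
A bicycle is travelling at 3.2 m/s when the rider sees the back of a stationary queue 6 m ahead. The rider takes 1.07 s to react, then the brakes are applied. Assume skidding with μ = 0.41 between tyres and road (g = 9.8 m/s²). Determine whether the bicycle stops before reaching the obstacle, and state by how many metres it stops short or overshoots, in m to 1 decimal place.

a = μg = 0.41 × 9.8 = 4.018 m/s².
Reaction distance = 3.2000 × 1.07 = 3.424 m.
Braking distance = v²/(2a) = 10.240 / 8.036 = 1.274 m.
Total stopping distance = 3.424 + 1.274 = 4.698 m, vs 6 m available — it stops with 6 − 4.698 = 1.302 m to spare.

Yes — it stops 1.3 m short of the obstacle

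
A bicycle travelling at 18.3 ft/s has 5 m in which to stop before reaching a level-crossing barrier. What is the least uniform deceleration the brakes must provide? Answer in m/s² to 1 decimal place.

18.3 ft/s × 0.3048 = 5.5778 m/s.
v² = 2a·d ⇒ a = v²/(2d) = 5.5778² / (2 × 5.000) = 31.112 / 10.000 = 3.1112 m/s².

Required deceleration ≈ 3.1 m/s²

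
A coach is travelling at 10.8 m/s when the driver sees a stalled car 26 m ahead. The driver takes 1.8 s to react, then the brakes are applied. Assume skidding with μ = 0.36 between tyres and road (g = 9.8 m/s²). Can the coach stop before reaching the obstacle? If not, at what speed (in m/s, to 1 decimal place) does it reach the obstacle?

a = μg = 0.36 × 9.8 = 3.528 m/s².
Reaction distance = 10.8000 × 1.8 = 19.440 m.
Braking distance needed to stop: v²/(2a) = 116.640 / 7.056 = 16.531 m, so total needed = 19.440 + 16.531 = 35.971 m > 26 m — it cannot stop.
Distance remaining when braking begins: 26 − 19.440 = 6.560 m.
v² = v₀² − 2a·d = 116.640 − 2 × 3.528 × 6.560 = 70.353 m²/s².
v = √70.353 = 8.388 m/s.

No — it strikes the obstacle at 8.4 m/s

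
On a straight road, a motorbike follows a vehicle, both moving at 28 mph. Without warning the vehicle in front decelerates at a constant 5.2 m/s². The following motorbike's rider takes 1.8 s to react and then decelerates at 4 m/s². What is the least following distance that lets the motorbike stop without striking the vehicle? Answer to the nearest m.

28 mph × 0.44704 = 12.5171 m/s.
Leader travels v²/(2a_L) = 156.678 / 10.400 = 15.065 m before stopping.
Follower covers v·t_r = 12.5171 × 1.8 = 22.531 m while reacting, then v²/(2a_F) = 156.678 / 8.000 = 19.585 m while braking, for a total of 22.531 + 19.585 = 42.116 m.
Since a_F ≤ a_L and the follower starts braking later, the follower is never slower than the leader, so the closest approach is when both have stopped.
Minimum gap = 42.116 − 15.065 = 27.051 m.

Minimum gap ≈ 27 m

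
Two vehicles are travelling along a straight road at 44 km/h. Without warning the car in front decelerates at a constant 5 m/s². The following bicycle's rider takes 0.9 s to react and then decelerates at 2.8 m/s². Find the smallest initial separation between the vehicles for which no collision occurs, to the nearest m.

44 km/h ÷ 3.6 = 12.2222 m/s.
Leader travels v²/(2a_L) = 149.382 / 10.000 = 14.938 m before stopping.
Follower covers v·t_r = 12.2222 × 0.9 = 11.000 m while reacting, then v²/(2a_F) = 149.382 / 5.600 = 26.675 m while braking, for a total of 11.000 + 26.675 = 37.675 m.
Since a_F ≤ a_L and the follower starts braking later, the follower is never slower than the leader, so the closest approach is when both have stopped.
Minimum gap = 37.675 − 14.938 = 22.737 m.

Minimum gap ≈ 23 m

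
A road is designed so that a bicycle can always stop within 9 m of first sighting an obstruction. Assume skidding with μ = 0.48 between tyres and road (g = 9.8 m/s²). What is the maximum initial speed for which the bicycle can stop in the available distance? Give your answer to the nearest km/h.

a = μg = 0.48 × 9.8 = 4.704 m/s².
v²/(2a) = d ⇒ v = √(2 × 4.704 × 9) = √84.67 = 9.2016 m/s.
9.2016 m/s × 3.6 = 33.126 km/h.

Maximum speed ≈ 33 km/h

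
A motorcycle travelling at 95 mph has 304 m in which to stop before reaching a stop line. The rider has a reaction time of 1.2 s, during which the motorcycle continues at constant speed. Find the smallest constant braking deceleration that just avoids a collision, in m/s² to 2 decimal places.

Required deceleration ≈ 3.56 m/s²

95 mph × 0.44704 = 42.4688 m/s.
Distance covered during reaction = 42.4688 × 1.2 = 50.963 m.
Distance available for braking: 304 − 50.963 = 253.037 m.
v² = 2a·d ⇒ a = v²/(2d) = 42.4688² / (2 × 253.037) = 1803.599 / 506.074 = 3.5639 m/s².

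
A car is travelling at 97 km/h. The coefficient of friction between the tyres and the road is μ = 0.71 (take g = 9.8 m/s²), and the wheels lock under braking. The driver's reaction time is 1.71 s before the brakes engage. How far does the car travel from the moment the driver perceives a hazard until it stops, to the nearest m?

97 km/h ÷ 3.6 = 26.9444 m/s.
a = μg = 0.71 × 9.8 = 6.958 m/s².
Reaction distance = v·t_r = 26.9444 × 1.71 = 46.075 m.
Braking distance = v²/(2a) = 26.9444² / (2 × 6.958) = 726.001 / 13.916 = 52.170 m.
Total = 46.075 + 52.170 = 98.245 m.

Total stopping distance ≈ 98 m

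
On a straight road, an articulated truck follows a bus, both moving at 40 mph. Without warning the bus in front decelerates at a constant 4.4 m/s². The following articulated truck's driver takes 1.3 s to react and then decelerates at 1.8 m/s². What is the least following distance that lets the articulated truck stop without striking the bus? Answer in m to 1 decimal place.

Minimum gap ≈ 75.7 m

40 mph × 0.44704 = 17.8816 m/s.
Leader travels v²/(2a_L) = 319.752 / 8.800 = 36.335 m before stopping.
Follower covers v·t_r = 17.8816 × 1.3 = 23.246 m while reacting, then v²/(2a_F) = 319.752 / 3.600 = 88.820 m while braking, for a total of 23.246 + 88.820 = 112.066 m.
Since a_F ≤ a_L and the follower starts braking later, the follower is never slower than the leader, so the closest approach is when both have stopped.
Minimum gap = 112.066 − 36.335 = 75.731 m.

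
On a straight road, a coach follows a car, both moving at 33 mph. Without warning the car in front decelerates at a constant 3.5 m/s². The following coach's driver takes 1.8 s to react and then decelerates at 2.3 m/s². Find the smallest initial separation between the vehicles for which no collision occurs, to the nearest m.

33 mph × 0.44704 = 14.7523 m/s.
Leader travels v²/(2a_L) = 217.630 / 7.000 = 31.090 m before stopping.
Follower covers v·t_r = 14.7523 × 1.8 = 26.554 m while reacting, then v²/(2a_F) = 217.630 / 4.600 = 47.311 m while braking, for a total of 26.554 + 47.311 = 73.865 m.
Since a_F ≤ a_L and the follower starts braking later, the follower is never slower than the leader, so the closest approach is when both have stopped.
Minimum gap = 73.865 − 31.090 = 42.775 m.

Minimum gap ≈ 43 m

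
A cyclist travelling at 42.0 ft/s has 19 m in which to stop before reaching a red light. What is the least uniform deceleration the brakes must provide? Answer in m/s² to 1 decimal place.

42 ft/s × 0.3048 = 12.8016 m/s.
v² = 2a·d ⇒ a = v²/(2d) = 12.8016² / (2 × 19.000) = 163.881 / 38.000 = 4.3127 m/s².

Required deceleration ≈ 4.3 m/s²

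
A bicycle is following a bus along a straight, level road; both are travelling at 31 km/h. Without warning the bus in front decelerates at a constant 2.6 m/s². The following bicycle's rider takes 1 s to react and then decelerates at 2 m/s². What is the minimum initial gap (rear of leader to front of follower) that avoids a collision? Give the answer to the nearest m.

Minimum gap ≈ 13 m

31 km/h ÷ 3.6 = 8.6111 m/s.
Leader travels v²/(2a_L) = 74.151 / 5.200 = 14.260 m before stopping.
Follower covers v·t_r = 8.6111 × 1 = 8.611 m while reacting, then v²/(2a_F) = 74.151 / 4.000 = 18.538 m while braking, for a total of 8.611 + 18.538 = 27.149 m.
Since a_F ≤ a_L and the follower starts braking later, the follower is never slower than the leader, so the closest approach is when both have stopped.
Minimum gap = 27.149 − 14.260 = 12.889 m.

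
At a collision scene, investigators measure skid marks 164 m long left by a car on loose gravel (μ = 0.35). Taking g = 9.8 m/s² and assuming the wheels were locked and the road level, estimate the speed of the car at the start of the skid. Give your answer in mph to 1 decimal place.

Initial speed ≈ 75.0 mph

Deceleration a = μg = 0.35 × 9.8 = 3.430 m/s².
v = √(2a·d) = √(2 × 3.430 × 164) = √1125.040 = 33.5416 m/s.
= 33.5416 ÷ 0.44704 = 75.030 mph.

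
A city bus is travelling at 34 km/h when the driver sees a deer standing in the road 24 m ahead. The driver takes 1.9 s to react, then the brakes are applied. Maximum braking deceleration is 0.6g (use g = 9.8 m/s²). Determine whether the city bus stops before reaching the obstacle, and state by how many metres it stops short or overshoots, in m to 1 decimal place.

No — it overshoots by 1.5 m

34 km/h ÷ 3.6 = 9.4444 m/s.
a = 0.6 × 9.8 = 5.880 m/s².
Reaction distance = 9.4444 × 1.9 = 17.944 m.
Braking distance = v²/(2a) = 89.197 / 11.760 = 7.585 m.
Total stopping distance = 17.944 + 7.585 = 25.529 m, vs 24 m available — it cannot stop in time and overshoots by 25.529 − 24 = 1.529 m.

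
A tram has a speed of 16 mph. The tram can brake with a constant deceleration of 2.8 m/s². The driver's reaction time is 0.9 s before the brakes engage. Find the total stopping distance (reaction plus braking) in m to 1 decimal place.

16 mph × 0.44704 = 7.1526 m/s.
Reaction distance = v·t_r = 7.1526 × 0.9 = 6.437 m.
Braking distance = v²/(2a) = 7.1526² / (2 × 2.800) = 51.160 / 5.600 = 9.136 m.
Total = 6.437 + 9.136 = 15.573 m.

Total stopping distance ≈ 15.6 m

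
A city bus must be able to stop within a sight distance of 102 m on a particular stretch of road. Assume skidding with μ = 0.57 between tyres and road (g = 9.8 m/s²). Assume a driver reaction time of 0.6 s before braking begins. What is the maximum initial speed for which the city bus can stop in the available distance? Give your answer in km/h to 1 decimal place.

Maximum speed ≈ 110.1 km/h

a = μg = 0.57 × 9.8 = 5.586 m/s².
Stopping distance: v·t_r + v²/(2a) = 102 with t_r = 0.6 s and a = 5.586 m/s².
So v² + 6.703 v − 1139.54 = 0.
Positive root: v = −a·t_r + √((a·t_r)² + 2a·d) = −3.352 + √(11.236 + 1139.54) = 30.5711 m/s.
30.5711 m/s × 3.6 = 110.056 km/h.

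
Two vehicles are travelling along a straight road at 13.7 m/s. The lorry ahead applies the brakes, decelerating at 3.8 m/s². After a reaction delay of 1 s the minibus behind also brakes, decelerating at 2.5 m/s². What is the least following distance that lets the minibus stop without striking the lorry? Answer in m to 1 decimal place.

Minimum gap ≈ 26.5 m

Leader travels v²/(2a_L) = 187.690 / 7.600 = 24.696 m before stopping.
Follower covers v·t_r = 13.7000 × 1 = 13.700 m while reacting, then v²/(2a_F) = 187.690 / 5.000 = 37.538 m while braking, for a total of 13.700 + 37.538 = 51.238 m.
Since a_F ≤ a_L and the follower starts braking later, the follower is never slower than the leader, so the closest approach is when both have stopped.
Minimum gap = 51.238 − 24.696 = 26.542 m.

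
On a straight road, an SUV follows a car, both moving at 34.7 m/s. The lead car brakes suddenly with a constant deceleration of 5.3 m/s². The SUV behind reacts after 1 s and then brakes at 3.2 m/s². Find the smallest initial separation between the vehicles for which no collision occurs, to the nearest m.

Minimum gap ≈ 109 m

Leader travels v²/(2a_L) = 1204.090 / 10.600 = 113.593 m before stopping.
Follower covers v·t_r = 34.7000 × 1 = 34.700 m while reacting, then v²/(2a_F) = 1204.090 / 6.400 = 188.139 m while braking, for a total of 34.700 + 188.139 = 222.839 m.
Since a_F ≤ a_L and the follower starts braking later, the follower is never slower than the leader, so the closest approach is when both have stopped.
Minimum gap = 222.839 − 113.593 = 109.246 m.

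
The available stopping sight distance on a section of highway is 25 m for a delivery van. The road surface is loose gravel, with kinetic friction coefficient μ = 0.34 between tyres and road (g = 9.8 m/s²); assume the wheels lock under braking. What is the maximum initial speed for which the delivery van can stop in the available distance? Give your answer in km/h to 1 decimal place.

Maximum speed ≈ 46.5 km/h

a = μg = 0.34 × 9.8 = 3.332 m/s².
v²/(2a) = d ⇒ v = √(2 × 3.332 × 25) = √166.60 = 12.9074 m/s.
12.9074 m/s × 3.6 = 46.467 km/h.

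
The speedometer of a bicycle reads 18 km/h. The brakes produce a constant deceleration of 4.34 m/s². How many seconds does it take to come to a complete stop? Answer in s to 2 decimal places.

18 km/h ÷ 3.6 = 5.0000 m/s.
Braking time = v/a = 5.0000 / 4.340 = 1.152 s.

Braking time ≈ 1.15 s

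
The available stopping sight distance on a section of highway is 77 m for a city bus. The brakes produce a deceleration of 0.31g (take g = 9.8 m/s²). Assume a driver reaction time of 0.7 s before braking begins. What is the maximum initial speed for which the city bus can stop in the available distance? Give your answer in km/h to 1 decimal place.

Maximum speed ≈ 70.6 km/h

a = 0.31 × 9.8 = 3.038 m/s².
Stopping distance: v·t_r + v²/(2a) = 77 with t_r = 0.7 s and a = 3.038 m/s².
So v² + 4.253 v − 467.85 = 0.
Positive root: v = −a·t_r + √((a·t_r)² + 2a·d) = −2.127 + √(4.524 + 467.85) = 19.6072 m/s.
19.6072 m/s × 3.6 = 70.586 km/h.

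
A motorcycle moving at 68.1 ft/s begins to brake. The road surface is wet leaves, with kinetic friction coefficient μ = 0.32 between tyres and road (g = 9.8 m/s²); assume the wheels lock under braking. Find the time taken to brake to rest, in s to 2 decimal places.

68.1 ft/s × 0.3048 = 20.7569 m/s.
a = μg = 0.32 × 9.8 = 3.136 m/s².
Braking time = v/a = 20.7569 / 3.136 = 6.619 s.

Braking time ≈ 6.62 s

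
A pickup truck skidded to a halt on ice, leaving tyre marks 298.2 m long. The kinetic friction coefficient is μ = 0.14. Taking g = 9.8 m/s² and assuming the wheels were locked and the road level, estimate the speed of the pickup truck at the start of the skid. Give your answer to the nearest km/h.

Initial speed ≈ 103 km/h

Deceleration a = μg = 0.14 × 9.8 = 1.372 m/s².
v = √(2a·d) = √(2 × 1.372 × 298.2) = √818.261 = 28.6053 m/s.
= 28.6053 × 3.6 = 102.979 km/h.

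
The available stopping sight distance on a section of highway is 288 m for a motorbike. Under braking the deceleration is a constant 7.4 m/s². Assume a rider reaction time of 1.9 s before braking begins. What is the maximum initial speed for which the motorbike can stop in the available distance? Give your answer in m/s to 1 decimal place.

Stopping distance: v·t_r + v²/(2a) = 288 with t_r = 1.9 s and a = 7.400 m/s².
So v² + 28.120 v − 4262.40 = 0.
Positive root: v = −a·t_r + √((a·t_r)² + 2a·d) = −14.060 + √(197.684 + 4262.40) = 52.7239 m/s.

Maximum speed ≈ 52.7 m/s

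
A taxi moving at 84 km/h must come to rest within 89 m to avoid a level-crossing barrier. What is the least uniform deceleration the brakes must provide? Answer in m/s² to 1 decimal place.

84 km/h ÷ 3.6 = 23.3333 m/s.
v² = 2a·d ⇒ a = v²/(2d) = 23.3333² / (2 × 89.000) = 544.443 / 178.000 = 3.0587 m/s².

Required deceleration ≈ 3.1 m/s²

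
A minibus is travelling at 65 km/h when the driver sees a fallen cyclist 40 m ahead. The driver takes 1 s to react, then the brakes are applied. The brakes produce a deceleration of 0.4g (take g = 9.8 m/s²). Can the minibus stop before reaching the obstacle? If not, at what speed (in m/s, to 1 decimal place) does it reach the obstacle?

No — it strikes the obstacle at 12.4 m/s

65 km/h ÷ 3.6 = 18.0556 m/s.
a = 0.4 × 9.8 = 3.920 m/s².
Reaction distance = 18.0556 × 1 = 18.056 m.
Braking distance needed to stop: v²/(2a) = 326.005 / 7.840 = 41.582 m, so total needed = 18.056 + 41.582 = 59.638 m > 40 m — it cannot stop.
Distance remaining when braking begins: 40 − 18.056 = 21.944 m.
v² = v₀² − 2a·d = 326.005 − 2 × 3.920 × 21.944 = 153.964 m²/s².
v = √153.964 = 12.408 m/s.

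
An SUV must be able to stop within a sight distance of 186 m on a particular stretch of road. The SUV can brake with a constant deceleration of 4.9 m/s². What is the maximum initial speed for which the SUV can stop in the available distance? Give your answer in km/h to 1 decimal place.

v²/(2a) = d ⇒ v = √(2 × 4.900 × 186) = √1822.80 = 42.6943 m/s.
42.6943 m/s × 3.6 = 153.699 km/h.

Maximum speed ≈ 153.7 km/h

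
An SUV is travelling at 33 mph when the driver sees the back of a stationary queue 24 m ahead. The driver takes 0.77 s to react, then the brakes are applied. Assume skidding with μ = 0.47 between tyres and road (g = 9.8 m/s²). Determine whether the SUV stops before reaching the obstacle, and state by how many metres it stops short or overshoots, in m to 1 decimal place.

No — it overshoots by 11.0 m

33 mph × 0.44704 = 14.7523 m/s.
a = μg = 0.47 × 9.8 = 4.606 m/s².
Reaction distance = 14.7523 × 0.77 = 11.359 m.
Braking distance = v²/(2a) = 217.630 / 9.212 = 23.625 m.
Total stopping distance = 11.359 + 23.625 = 34.984 m, vs 24 m available — it cannot stop in time and overshoots by 34.984 − 24 = 10.984 m.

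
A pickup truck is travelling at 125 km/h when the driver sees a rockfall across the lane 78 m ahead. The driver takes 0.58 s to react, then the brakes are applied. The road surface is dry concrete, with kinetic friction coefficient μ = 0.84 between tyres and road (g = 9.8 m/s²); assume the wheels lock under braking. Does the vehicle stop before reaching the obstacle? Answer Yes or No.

No

125 km/h ÷ 3.6 = 34.7222 m/s.
a = μg = 0.84 × 9.8 = 8.232 m/s².
Reaction distance = 34.7222 × 0.58 = 20.139 m.
Braking distance = v²/(2a) = 1205.631 / 16.464 = 73.228 m.
Total stopping distance = 20.139 + 73.228 = 93.367 m, vs 78 m available — it cannot stop in time and overshoots by 93.367 − 78 = 15.367 m.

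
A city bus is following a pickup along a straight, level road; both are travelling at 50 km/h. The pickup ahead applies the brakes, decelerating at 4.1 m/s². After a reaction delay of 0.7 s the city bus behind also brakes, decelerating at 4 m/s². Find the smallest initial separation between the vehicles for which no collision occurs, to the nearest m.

50 km/h ÷ 3.6 = 13.8889 m/s.
Leader travels v²/(2a_L) = 192.902 / 8.200 = 23.525 m before stopping.
Follower covers v·t_r = 13.8889 × 0.7 = 9.722 m while reacting, then v²/(2a_F) = 192.902 / 8.000 = 24.113 m while braking, for a total of 9.722 + 24.113 = 33.835 m.
Since a_F ≤ a_L and the follower starts braking later, the follower is never slower than the leader, so the closest approach is when both have stopped.
Minimum gap = 33.835 − 23.525 = 10.310 m.

Minimum gap ≈ 10 m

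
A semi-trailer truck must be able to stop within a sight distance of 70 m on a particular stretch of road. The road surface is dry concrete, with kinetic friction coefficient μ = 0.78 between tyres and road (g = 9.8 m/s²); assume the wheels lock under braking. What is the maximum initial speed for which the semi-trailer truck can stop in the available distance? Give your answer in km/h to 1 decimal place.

a = μg = 0.78 × 9.8 = 7.644 m/s².
v²/(2a) = d ⇒ v = √(2 × 7.644 × 70) = √1070.16 = 32.7133 m/s.
32.7133 m/s × 3.6 = 117.768 km/h.

Maximum speed ≈ 117.8 km/h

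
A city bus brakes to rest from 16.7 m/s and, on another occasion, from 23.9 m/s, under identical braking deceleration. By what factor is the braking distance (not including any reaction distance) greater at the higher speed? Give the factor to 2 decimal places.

Braking distance d = v²/(2a), so with a fixed, d ∝ v².
Factor = (23.9/16.7)² = 1.4311² = 2.0480.

Factor ≈ 2.05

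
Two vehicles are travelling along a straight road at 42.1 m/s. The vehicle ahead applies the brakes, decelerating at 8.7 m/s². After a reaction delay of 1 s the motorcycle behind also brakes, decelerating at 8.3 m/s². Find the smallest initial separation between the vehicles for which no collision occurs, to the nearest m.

Leader travels v²/(2a_L) = 1772.410 / 17.400 = 101.863 m before stopping.
Follower covers v·t_r = 42.1000 × 1 = 42.100 m while reacting, then v²/(2a_F) = 1772.410 / 16.600 = 106.772 m while braking, for a total of 42.100 + 106.772 = 148.872 m.
Since a_F ≤ a_L and the follower starts braking later, the follower is never slower than the leader, so the closest approach is when both have stopped.
Minimum gap = 148.872 − 101.863 = 47.009 m.

Minimum gap ≈ 47 m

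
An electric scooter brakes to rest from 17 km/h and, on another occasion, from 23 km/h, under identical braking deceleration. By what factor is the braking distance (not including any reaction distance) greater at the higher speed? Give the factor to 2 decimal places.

Factor ≈ 1.83

Braking distance d = v²/(2a), so with a fixed, d ∝ v².
Factor = (23/17)² = 1.3529² = 1.8303.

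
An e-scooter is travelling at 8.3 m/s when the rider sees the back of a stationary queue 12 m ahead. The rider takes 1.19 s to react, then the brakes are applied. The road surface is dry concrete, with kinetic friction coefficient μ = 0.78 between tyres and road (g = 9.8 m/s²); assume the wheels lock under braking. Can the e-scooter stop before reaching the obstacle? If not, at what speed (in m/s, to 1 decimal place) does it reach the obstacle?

a = μg = 0.78 × 9.8 = 7.644 m/s².
Reaction distance = 8.3000 × 1.19 = 9.877 m.
Braking distance needed to stop: v²/(2a) = 68.890 / 15.288 = 4.506 m, so total needed = 9.877 + 4.506 = 14.383 m > 12 m — it cannot stop.
Distance remaining when braking begins: 12 − 9.877 = 2.123 m.
v² = v₀² − 2a·d = 68.890 − 2 × 7.644 × 2.123 = 36.434 m²/s².
v = √36.434 = 6.036 m/s.

No — it strikes the obstacle at 6.0 m/s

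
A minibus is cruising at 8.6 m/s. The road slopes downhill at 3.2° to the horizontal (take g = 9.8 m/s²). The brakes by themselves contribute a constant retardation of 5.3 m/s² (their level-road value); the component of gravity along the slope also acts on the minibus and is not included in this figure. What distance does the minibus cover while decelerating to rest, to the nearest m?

Braking distance ≈ 8 m

Gravity along the downhill slope reduces the braking deceleration: a_eff = 5.300 − 9.8·sin 3.2° = 5.300 − 0.547 = 4.753 m/s².
Braking distance = v²/(2a) = 8.6000² / (2 × 4.753) = 73.960 / 9.506 = 7.780 m.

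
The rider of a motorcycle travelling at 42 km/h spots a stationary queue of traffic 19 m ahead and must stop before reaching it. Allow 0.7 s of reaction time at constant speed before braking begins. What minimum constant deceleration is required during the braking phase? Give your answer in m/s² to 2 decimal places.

Required deceleration ≈ 6.28 m/s²

42 km/h ÷ 3.6 = 11.6667 m/s.
Distance covered during reaction = 11.6667 × 0.7 = 8.167 m.
Distance available for braking: 19 − 8.167 = 10.833 m.
v² = 2a·d ⇒ a = v²/(2d) = 11.6667² / (2 × 10.833) = 136.112 / 21.666 = 6.2823 m/s².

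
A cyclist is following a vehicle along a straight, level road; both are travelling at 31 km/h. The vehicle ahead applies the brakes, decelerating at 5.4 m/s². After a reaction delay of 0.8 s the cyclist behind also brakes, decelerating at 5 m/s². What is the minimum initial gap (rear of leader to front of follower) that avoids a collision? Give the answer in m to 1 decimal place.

Minimum gap ≈ 7.4 m

31 km/h ÷ 3.6 = 8.6111 m/s.
Leader travels v²/(2a_L) = 74.151 / 10.800 = 6.866 m before stopping.
Follower covers v·t_r = 8.6111 × 0.8 = 6.889 m while reacting, then v²/(2a_F) = 74.151 / 10.000 = 7.415 m while braking, for a total of 6.889 + 7.415 = 14.304 m.
Since a_F ≤ a_L and the follower starts braking later, the follower is never slower than the leader, so the closest approach is when both have stopped.
Minimum gap = 14.304 − 6.866 = 7.438 m.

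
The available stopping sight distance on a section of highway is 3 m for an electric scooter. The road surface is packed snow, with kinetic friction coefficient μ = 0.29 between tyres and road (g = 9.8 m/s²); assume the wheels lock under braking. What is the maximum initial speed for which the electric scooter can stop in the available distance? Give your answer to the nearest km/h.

Maximum speed ≈ 15 km/h

a = μg = 0.29 × 9.8 = 2.842 m/s².
v²/(2a) = d ⇒ v = √(2 × 2.842 × 3) = √17.05 = 4.1292 m/s.
4.1292 m/s × 3.6 = 14.865 km/h.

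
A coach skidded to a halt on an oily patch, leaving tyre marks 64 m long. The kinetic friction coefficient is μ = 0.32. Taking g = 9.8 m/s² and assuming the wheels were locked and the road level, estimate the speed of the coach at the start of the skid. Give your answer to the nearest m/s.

Deceleration a = μg = 0.32 × 9.8 = 3.136 m/s².
v = √(2a·d) = √(2 × 3.136 × 64) = √401.408 = 20.0352 m/s.

Initial speed ≈ 20 m/s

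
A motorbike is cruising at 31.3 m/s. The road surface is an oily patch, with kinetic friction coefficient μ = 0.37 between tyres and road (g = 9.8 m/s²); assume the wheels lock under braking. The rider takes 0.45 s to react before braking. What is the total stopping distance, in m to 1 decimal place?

Total stopping distance ≈ 149.2 m

a = μg = 0.37 × 9.8 = 3.626 m/s².
Reaction distance = v·t_r = 31.3000 × 0.45 = 14.085 m.
Braking distance = v²/(2a) = 31.3000² / (2 × 3.626) = 979.690 / 7.252 = 135.092 m.
Total = 14.085 + 135.092 = 149.177 m.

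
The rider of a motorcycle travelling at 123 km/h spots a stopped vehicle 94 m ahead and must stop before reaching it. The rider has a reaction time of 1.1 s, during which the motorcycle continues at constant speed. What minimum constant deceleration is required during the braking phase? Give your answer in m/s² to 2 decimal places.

Required deceleration ≈ 10.35 m/s²

123 km/h ÷ 3.6 = 34.1667 m/s.
Distance covered during reaction = 34.1667 × 1.1 = 37.583 m.
Distance available for braking: 94 − 37.583 = 56.417 m.
v² = 2a·d ⇒ a = v²/(2d) = 34.1667² / (2 × 56.417) = 1167.363 / 112.834 = 10.3458 m/s².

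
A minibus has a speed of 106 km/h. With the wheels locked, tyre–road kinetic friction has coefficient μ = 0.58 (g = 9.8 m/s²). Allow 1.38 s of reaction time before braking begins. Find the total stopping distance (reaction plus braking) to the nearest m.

106 km/h ÷ 3.6 = 29.4444 m/s.
a = μg = 0.58 × 9.8 = 5.684 m/s².
Reaction distance = v·t_r = 29.4444 × 1.38 = 40.633 m.
Braking distance = v²/(2a) = 29.4444² / (2 × 5.684) = 866.973 / 11.368 = 76.264 m.
Total = 40.633 + 76.264 = 116.897 m.

Total stopping distance ≈ 117 m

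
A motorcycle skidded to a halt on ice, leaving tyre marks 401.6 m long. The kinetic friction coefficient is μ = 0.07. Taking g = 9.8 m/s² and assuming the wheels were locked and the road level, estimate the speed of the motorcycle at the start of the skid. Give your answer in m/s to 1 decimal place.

Deceleration a = μg = 0.07 × 9.8 = 0.686 m/s².
v = √(2a·d) = √(2 × 0.686 × 401.6) = √550.995 = 23.4733 m/s.

Initial speed ≈ 23.5 m/s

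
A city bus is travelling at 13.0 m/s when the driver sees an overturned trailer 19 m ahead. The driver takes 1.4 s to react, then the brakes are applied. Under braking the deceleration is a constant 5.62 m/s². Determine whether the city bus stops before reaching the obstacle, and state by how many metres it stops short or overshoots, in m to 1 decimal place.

No — it overshoots by 14.2 m

Reaction distance = 13.0000 × 1.4 = 18.200 m.
Braking distance = v²/(2a) = 169.000 / 11.240 = 15.036 m.
Total stopping distance = 18.200 + 15.036 = 33.236 m, vs 19 m available — it cannot stop in time and overshoots by 33.236 − 19 = 14.236 m.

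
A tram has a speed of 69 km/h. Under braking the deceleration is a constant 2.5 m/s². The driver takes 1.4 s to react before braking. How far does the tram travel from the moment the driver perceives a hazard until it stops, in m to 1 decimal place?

69 km/h ÷ 3.6 = 19.1667 m/s.
Reaction distance = v·t_r = 19.1667 × 1.4 = 26.833 m.
Braking distance = v²/(2a) = 19.1667² / (2 × 2.500) = 367.362 / 5.000 = 73.472 m.
Total = 26.833 + 73.472 = 100.305 m.

Total stopping distance ≈ 100.3 m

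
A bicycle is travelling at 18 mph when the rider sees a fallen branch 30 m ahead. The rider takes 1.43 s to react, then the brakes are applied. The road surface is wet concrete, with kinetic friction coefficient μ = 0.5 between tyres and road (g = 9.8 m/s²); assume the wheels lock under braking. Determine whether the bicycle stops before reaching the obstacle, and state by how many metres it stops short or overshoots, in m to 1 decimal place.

18 mph × 0.44704 = 8.0467 m/s.
a = μg = 0.5 × 9.8 = 4.900 m/s².
Reaction distance = 8.0467 × 1.43 = 11.507 m.
Braking distance = v²/(2a) = 64.749 / 9.800 = 6.607 m.
Total stopping distance = 11.507 + 6.607 = 18.114 m, vs 30 m available — it stops with 30 − 18.114 = 11.886 m to spare.

Yes — it stops 11.9 m short of the obstacle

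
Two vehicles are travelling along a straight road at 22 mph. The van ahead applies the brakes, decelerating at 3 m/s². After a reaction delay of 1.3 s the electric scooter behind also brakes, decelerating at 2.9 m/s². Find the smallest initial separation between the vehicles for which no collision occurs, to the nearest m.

Minimum gap ≈ 13 m

22 mph × 0.44704 = 9.8349 m/s.
Leader travels v²/(2a_L) = 96.725 / 6.000 = 16.121 m before stopping.
Follower covers v·t_r = 9.8349 × 1.3 = 12.785 m while reacting, then v²/(2a_F) = 96.725 / 5.800 = 16.677 m while braking, for a total of 12.785 + 16.677 = 29.462 m.
Since a_F ≤ a_L and the follower starts braking later, the follower is never slower than the leader, so the closest approach is when both have stopped.
Minimum gap = 29.462 − 16.121 = 13.341 m.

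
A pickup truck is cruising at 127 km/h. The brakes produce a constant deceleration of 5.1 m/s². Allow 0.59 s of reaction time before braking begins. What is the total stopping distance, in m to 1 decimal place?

Total stopping distance ≈ 142.8 m

127 km/h ÷ 3.6 = 35.2778 m/s.
Reaction distance = v·t_r = 35.2778 × 0.59 = 20.814 m.
Braking distance = v²/(2a) = 35.2778² / (2 × 5.100) = 1244.523 / 10.200 = 122.012 m.
Total = 20.814 + 122.012 = 142.826 m.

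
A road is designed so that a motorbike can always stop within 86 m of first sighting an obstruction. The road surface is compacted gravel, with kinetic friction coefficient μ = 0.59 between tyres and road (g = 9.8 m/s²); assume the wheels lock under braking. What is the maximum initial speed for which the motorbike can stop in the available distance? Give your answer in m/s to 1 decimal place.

a = μg = 0.59 × 9.8 = 5.782 m/s².
v²/(2a) = d ⇒ v = √(2 × 5.782 × 86) = √994.50 = 31.5357 m/s.

Maximum speed ≈ 31.5 m/s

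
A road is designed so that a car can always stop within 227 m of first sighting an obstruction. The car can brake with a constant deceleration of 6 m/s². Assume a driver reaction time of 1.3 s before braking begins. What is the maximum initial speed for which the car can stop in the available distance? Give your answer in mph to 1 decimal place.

Stopping distance: v·t_r + v²/(2a) = 227 with t_r = 1.3 s and a = 6.000 m/s².
So v² + 15.600 v − 2724.00 = 0.
Positive root: v = −a·t_r + √((a·t_r)² + 2a·d) = −7.800 + √(60.840 + 2724.00) = 44.9716 m/s.
44.9716 m/s ÷ 0.44704 = 100.599 mph.

Maximum speed ≈ 100.6 mph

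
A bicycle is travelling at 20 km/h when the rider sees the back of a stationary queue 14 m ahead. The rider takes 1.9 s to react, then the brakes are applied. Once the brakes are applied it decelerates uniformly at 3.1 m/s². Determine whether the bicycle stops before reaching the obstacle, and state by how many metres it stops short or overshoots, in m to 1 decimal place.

20 km/h ÷ 3.6 = 5.5556 m/s.
Reaction distance = 5.5556 × 1.9 = 10.556 m.
Braking distance = v²/(2a) = 30.865 / 6.200 = 4.978 m.
Total stopping distance = 10.556 + 4.978 = 15.534 m, vs 14 m available — it cannot stop in time and overshoots by 15.534 − 14 = 1.534 m.

No — it overshoots by 1.5 m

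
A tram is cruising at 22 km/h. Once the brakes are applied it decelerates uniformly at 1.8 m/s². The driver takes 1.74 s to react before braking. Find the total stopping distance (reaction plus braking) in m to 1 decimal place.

22 km/h ÷ 3.6 = 6.1111 m/s.
Reaction distance = v·t_r = 6.1111 × 1.74 = 10.633 m.
Braking distance = v²/(2a) = 6.1111² / (2 × 1.800) = 37.346 / 3.600 = 10.374 m.
Total = 10.633 + 10.374 = 21.007 m.

Total stopping distance ≈ 21.0 m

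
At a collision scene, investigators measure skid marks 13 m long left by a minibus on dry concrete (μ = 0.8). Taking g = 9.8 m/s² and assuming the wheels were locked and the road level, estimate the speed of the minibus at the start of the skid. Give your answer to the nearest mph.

Initial speed ≈ 32 mph

Deceleration a = μg = 0.8 × 9.8 = 7.840 m/s².
v = √(2a·d) = √(2 × 7.840 × 13) = √203.840 = 14.2773 m/s.
= 14.2773 ÷ 0.44704 = 31.937 mph.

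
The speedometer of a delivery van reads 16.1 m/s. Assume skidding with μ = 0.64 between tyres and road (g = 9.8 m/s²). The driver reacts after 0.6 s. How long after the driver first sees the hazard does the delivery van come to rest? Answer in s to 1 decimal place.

a = μg = 0.64 × 9.8 = 6.272 m/s².
Braking time = v/a = 16.1000 / 6.272 = 2.567 s.
Total = 0.6 + 2.567 = 3.167 s.

Total time ≈ 3.2 s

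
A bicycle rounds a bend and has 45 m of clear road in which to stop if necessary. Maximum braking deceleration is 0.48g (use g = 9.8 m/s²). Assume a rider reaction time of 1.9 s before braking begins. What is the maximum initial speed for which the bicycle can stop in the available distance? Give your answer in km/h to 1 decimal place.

Maximum speed ≈ 48.6 km/h

a = 0.48 × 9.8 = 4.704 m/s².
Stopping distance: v·t_r + v²/(2a) = 45 with t_r = 1.9 s and a = 4.704 m/s².
So v² + 17.875 v − 423.36 = 0.
Positive root: v = −a·t_r + √((a·t_r)² + 2a·d) = −8.938 + √(79.888 + 423.36) = 13.4952 m/s.
13.4952 m/s × 3.6 = 48.583 km/h.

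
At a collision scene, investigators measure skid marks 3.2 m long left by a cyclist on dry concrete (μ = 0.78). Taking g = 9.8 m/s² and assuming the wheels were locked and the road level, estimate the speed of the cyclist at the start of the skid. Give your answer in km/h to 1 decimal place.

Initial speed ≈ 25.2 km/h

Deceleration a = μg = 0.78 × 9.8 = 7.644 m/s².
v = √(2a·d) = √(2 × 7.644 × 3.2) = √48.922 = 6.9944 m/s.
= 6.9944 × 3.6 = 25.180 km/h.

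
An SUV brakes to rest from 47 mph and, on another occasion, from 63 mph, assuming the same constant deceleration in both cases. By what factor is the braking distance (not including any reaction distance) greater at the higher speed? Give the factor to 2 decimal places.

Braking distance d = v²/(2a), so with a fixed, d ∝ v².
Factor = (63/47)² = 1.3404² = 1.7967.

Factor ≈ 1.80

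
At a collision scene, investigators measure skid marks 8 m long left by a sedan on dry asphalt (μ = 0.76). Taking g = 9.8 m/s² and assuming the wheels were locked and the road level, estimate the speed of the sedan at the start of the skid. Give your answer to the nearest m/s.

Initial speed ≈ 11 m/s

Deceleration a = μg = 0.76 × 9.8 = 7.448 m/s².
v = √(2a·d) = √(2 × 7.448 × 8) = √119.168 = 10.9164 m/s.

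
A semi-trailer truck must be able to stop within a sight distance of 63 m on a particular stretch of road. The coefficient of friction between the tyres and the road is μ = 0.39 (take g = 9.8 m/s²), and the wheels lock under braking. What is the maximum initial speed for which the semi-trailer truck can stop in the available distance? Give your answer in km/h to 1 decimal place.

a = μg = 0.39 × 9.8 = 3.822 m/s².
v²/(2a) = d ⇒ v = √(2 × 3.822 × 63) = √481.57 = 21.9447 m/s.
21.9447 m/s × 3.6 = 79.001 km/h.

Maximum speed ≈ 79.0 km/h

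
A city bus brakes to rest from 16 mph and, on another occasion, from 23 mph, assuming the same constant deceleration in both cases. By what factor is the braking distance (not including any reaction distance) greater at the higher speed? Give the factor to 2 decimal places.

Factor ≈ 2.07

Braking distance d = v²/(2a), so with a fixed, d ∝ v².
Factor = (23/16)² = 1.4375² = 2.0664.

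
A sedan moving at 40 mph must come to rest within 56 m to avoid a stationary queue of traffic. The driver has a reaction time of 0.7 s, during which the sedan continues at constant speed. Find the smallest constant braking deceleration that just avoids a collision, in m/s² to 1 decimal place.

40 mph × 0.44704 = 17.8816 m/s.
Distance covered during reaction = 17.8816 × 0.7 = 12.517 m.
Distance available for braking: 56 − 12.517 = 43.483 m.
v² = 2a·d ⇒ a = v²/(2d) = 17.8816² / (2 × 43.483) = 319.752 / 86.966 = 3.6767 m/s².

Required deceleration ≈ 3.7 m/s²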